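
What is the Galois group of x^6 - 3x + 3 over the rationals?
The polynomial f is an irreducible sextic over Q, so G = Gal(f/Q) is one of the 16 transitive subgroups 6T1, ..., 6T16 of S_6. The discriminant of f is -9059283, which is not a perfect square, so G is not contained in A_6. The transitive groups of degree 6 not contained in A_6 are: C_6 (6T1, order 6), S_3 (6T2, order 6), D_6 (6T3, order 12), C_3 x S_3 (6T5, order 18), A_4 x C_2 (6T6, order 24), S_4 (6T8, order 24), S_3 x S_3 (6T9, order 36), S_4 x C_2 (6T11, order 48), (S_3 x S_3) : C_2 (6T13, order 72), PGL(2,5) (6T14, order 120), S_6 (6T16, order 720). By Dedekind's theorem, for a prime p not dividing disc(f) the degrees of the irreducible factors of f mod p form the cycle type of an element of G. Factoring f modulo the 28 such primes p <= 127 (skipping 3, 17, 43, which divide the discriminant), each new pattern first appears at: mod 2: f = (x^6 + x + 1), pattern 6; mod 7: f = (x + 1)(x^2 + 4x + 6)(x^3 + 2x^2 + x + 4), pattern 3+2+1; mod 11: f = (x^2 + 9x + 2)(x^4 + 2x^3 + 2x^2 + 7), pattern 4+2; mod 13: f = (x + 3)(x + 8)(x^2 + 3x + 6)(x^2 + 12x + 3), pattern 2+2+1+1; mod 61: f = (x + 40)(x + 51)(x + 57)(x + 59)(x^2 + 37x + 50), pattern 2+1+1+1+1; mod 97: f = (x + 48)(x + 85)(x + 87)(x^3 + 71x^2 + 60x + 63), pattern 3+1+1+1; mod 113: f = (x^2 + 49x + 72)(x^2 + 68x + 105)(x^2 + 109x + 10), pattern 2+2+2; mod 127: f = (x^3 + 39x^2 + 106x + 109)(x^3 + 88x^2 + 18x + 21), pattern 3+3. No other pattern occurs in this range, so the set of observed cycle types is {6, 3+2+1, 4+2, 2+2+1+1, 2+1+1+1+1, 3+1+1+1, 2+2+2, 3+3}. The candidates containing elements of all these cycle types are (S_3 x S_3) : C_2 (6T13) of order 72, S_6 (6T16) of order 720; the others are excluded. The observed types are precisely the cycle types that occur in (S_3 x S_3) : C_2 (6T13) (apart from the identity). Each of the other remaining candidates has further cycle types, and by the Chebotarev density theorem the matching factorization patterns would occur for a proportion of primes equal to their share of the group: S_6 (6T16) additionally contains elements of type 5+1, 4+1+1 (234 of its 720 elements, about 32% of primes). None of the 28 primes tested shows any such pattern (for each of these groups the chance of that is below 10^-4), which rules them out. Hence G = (S_3 x S_3) : C_2 (6T13), of order 72.

(S_3 x S_3) : C_2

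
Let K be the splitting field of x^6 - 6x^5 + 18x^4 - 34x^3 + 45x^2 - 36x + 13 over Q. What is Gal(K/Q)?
The polynomial f is an irreducible sextic over Q, so G = Gal(f/Q) is one of the 16 transitive subgroups 6T1, ..., 6T16 of S_6. The discriminant of f is -16003008, which is not a perfect square, so G is not contained in A_6. The transitive groups of degree 6 not contained in A_6 are: C_6 (6T1, order 6), S_3 (6T2, order 6), D_6 (6T3, order 12), C_3 x S_3 (6T5, order 18), A_4 x C_2 (6T6, order 24), S_4 (6T8, order 24), S_3 x S_3 (6T9, order 36), S_4 x C_2 (6T11, order 48), (S_3 x S_3) : C_2 (6T13, order 72), PGL(2,5) (6T14, order 120), S_6 (6T16, order 720). By Dedekind's theorem, for a prime p not dividing disc(f) the degrees of the irreducible factors of f mod p form the cycle type of an element of G. Factoring f modulo the 21 such primes p <= 89 (skipping 2, 3, 7, which divide the discriminant), each new pattern first appears at: mod 5: f = (x^6 + 4x^5 + 3x^4 + x^3 + 4x + 3), pattern 6; mod 11: f = (x + 8)(x^5 + 8x^4 + 9x^3 + 4x^2 + 2x + 3), pattern 5+1; mod 13: f = (x)(x + 4)(x^4 + 3x^3 + 6x^2 + 7x + 4), pattern 4+1+1; mod 23: f = (x + 2)(x + 6)(x^2 + 3x + 21)(x^2 + 6x + 10), pattern 2+2+1+1; mod 43: f = (x^3 + 16x^2 + 30x + 18)(x^3 + 21x^2 + 39x + 27), pattern 3+3; mod 61: f = (x^2 + 30x + 2)(x^2 + 41x + 31)(x^2 + 45x + 13), pattern 2+2+2. No other pattern occurs in this range, so the set of observed cycle types is {6, 5+1, 4+1+1, 2+2+1+1, 3+3, 2+2+2}. The candidates containing elements of all these cycle types are PGL(2,5) (6T14) of order 120, S_6 (6T16) of order 720; the others are excluded. The observed types are precisely the cycle types that occur in PGL(2,5) (6T14) (apart from the identity). Each of the other remaining candidates has further cycle types, and by the Chebotarev density theorem the matching factorization patterns would occur for a proportion of primes equal to their share of the group: S_6 (6T16) additionally contains elements of type 4+2, 3+2+1, 3+1+1+1, 2+1+1+1+1 (265 of its 720 elements, about 37% of primes). None of the 21 primes tested shows any such pattern (for each of these groups the chance of that is below 10^-4), which rules them out. Hence G = PGL(2,5) (6T14), of order 120.

PGL(2,5), S_5 acting on 6 points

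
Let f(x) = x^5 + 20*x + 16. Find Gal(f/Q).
A_5

The polynomial f is an irreducible quintic over Q, so G = Gal(f/Q) is a transitive subgroup of S_5: one of C_5 (5T1, order 5), D_5 (5T2, order 10), F_20 (5T3, order 20), A_5 (5T4, order 60) or S_5 (5T5, order 120). The discriminant of f is 1024000000 = 32000^2, a perfect square, so G is contained in A_5. The transitive groups of degree 5 contained in A_5 are: C_5 (5T1, order 5), D_5 (5T2, order 10), A_5 (5T4, order 60). By Dedekind's theorem, for a prime p not dividing disc(f) the degrees of the irreducible factors of f mod p form the cycle type of an element of G. Factoring f modulo the 2 such primes p <= 7 (skipping 2, 5, which divide the discriminant), each new pattern first appears at: mod 3: f = (x^5 + 2x + 1), pattern 5; mod 7: f = (x + 2)(x + 3)(x^3 + 2x^2 + 5x + 5), pattern 3+1+1. No other pattern occurs in this range, so the set of observed cycle types is {5, 3+1+1}. Among the candidates above, the only group containing elements of all these cycle types is A_5 (5T4) — each of C_5 (5T1), D_5 (5T2) lacks at least one of them. Hence G = A_5 (5T4), of order 60.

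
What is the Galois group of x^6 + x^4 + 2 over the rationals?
S_4 x C_2 (order 48)

The polynomial f is an irreducible sextic over Q, so G = Gal(f/Q) is one of the 16 transitive subgroups 6T1, ..., 6T16 of S_6. The discriminant of f is -1722368, which is not a perfect square, so G is not contained in A_6. The transitive groups of degree 6 not contained in A_6 are: C_6 (6T1, order 6), S_3 (6T2, order 6), D_6 (6T3, order 12), C_3 x S_3 (6T5, order 18), A_4 x C_2 (6T6, order 24), S_4 (6T8, order 24), S_3 x S_3 (6T9, order 36), S_4 x C_2 (6T11, order 48), (S_3 x S_3) : C_2 (6T13, order 72), PGL(2,5) (6T14, order 120), S_6 (6T16, order 720). By Dedekind's theorem, for a prime p not dividing disc(f) the degrees of the irreducible factors of f mod p form the cycle type of an element of G. Factoring f modulo the 29 such primes p <= 127 (skipping 2, 29, which divide the discriminant), each new pattern first appears at: mod 3: f = (x^3 + x^2 + x + 2)(x^3 + 2x^2 + x + 1), pattern 3+3; mod 5: f = (x^6 + x^4 + 2), pattern 6; mod 7: f = (x + 3)(x + 4)(x^4 + 3x^2 + 6), pattern 4+1+1; mod 17: f = (x + 5)(x + 12)(x^2 + 2x + 15)(x^2 + 15x + 15), pattern 2+2+1+1; mod 23: f = (x^2 + 4)(x^2 + 10x + 14)(x^2 + 13x + 14), pattern 2+2+2; mod 67: f = (x^2 + 14)(x^4 + 54x^2 + 48), pattern 4+2; mod 127: f = (x + 40)(x + 60)(x + 67)(x + 87)(x^2 + 121), pattern 2+1+1+1+1. No other pattern occurs in this range, so the set of observed cycle types is {3+3, 6, 4+1+1, 2+2+1+1, 2+2+2, 4+2, 2+1+1+1+1}. The candidates containing elements of all these cycle types are S_4 x C_2 (6T11) of order 48, S_6 (6T16) of order 720; the others are excluded. The observed types are precisely the cycle types that occur in S_4 x C_2 (6T11) (apart from the identity). Each of the other remaining candidates has further cycle types, and by the Chebotarev density theorem the matching factorization patterns would occur for a proportion of primes equal to their share of the group: S_6 (6T16) additionally contains elements of type 5+1, 3+2+1, 3+1+1+1 (304 of its 720 elements, about 42% of primes). None of the 29 primes tested shows any such pattern (for each of these groups the chance of that is below 10^-4), which rules them out. Hence G = S_4 x C_2 (6T11), of order 48.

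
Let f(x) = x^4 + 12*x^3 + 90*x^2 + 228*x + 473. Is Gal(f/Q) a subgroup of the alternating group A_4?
No

The polynomial is irreducible of degree 4 over Q. Its discriminant is 13088325632, which is not a perfect square. A Galois group lies in the alternating group exactly when the discriminant is a square in Q, so the Galois group (D_4) is not contained in A_4.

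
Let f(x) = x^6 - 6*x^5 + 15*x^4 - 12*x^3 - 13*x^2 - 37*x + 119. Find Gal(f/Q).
The polynomial f is an irreducible sextic over Q, so G = Gal(f/Q) is one of the 16 transitive subgroups 6T1, ..., 6T16 of S_6. The discriminant of f is -3450415457179, which is not a perfect square, so G is not contained in A_6. The transitive groups of degree 6 not contained in A_6 are: C_6 (6T1, order 6), S_3 (6T2, order 6), D_6 (6T3, order 12), C_3 x S_3 (6T5, order 18), A_4 x C_2 (6T6, order 24), S_4 (6T8, order 24), S_3 x S_3 (6T9, order 36), S_4 x C_2 (6T11, order 48), (S_3 x S_3) : C_2 (6T13, order 72), PGL(2,5) (6T14, order 120), S_6 (6T16, order 720). By Dedekind's theorem, for a prime p not dividing disc(f) the degrees of the irreducible factors of f mod p form the cycle type of an element of G. Factoring f modulo the 4 such primes p <= 7, each new pattern first appears at: mod 2: f = (x^6 + x^4 + x^2 + x + 1), pattern 6; mod 3: f = (x + 1)(x^2 + 2x + 2)(x^3 + 2x + 1), pattern 3+2+1; mod 5: f = (x^3 + 2x^2 + 3)(x^3 + 2x^2 + x + 3), pattern 3+3; mod 7: f = (x)(x^5 + x^4 + x^3 + 2x^2 + x + 5), pattern 5+1. No other pattern occurs in this range, so the set of observed cycle types is {6, 3+2+1, 3+3, 5+1}. Among the candidates above, the only group containing elements of all these cycle types is S_6 (6T16); every other candidate lacks at least one of them. Hence G = S_6 (6T16), of order 720.

S_6 (also written S6)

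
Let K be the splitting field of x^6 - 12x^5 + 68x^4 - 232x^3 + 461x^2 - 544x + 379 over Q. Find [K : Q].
The degree of the splitting field over Q equals the order of the Galois group, so first determine the group. The polynomial f is an irreducible sextic over Q, so G = Gal(f/Q) is one of the 16 transitive subgroups 6T1, ..., 6T16 of S_6. The discriminant of f is 2046918914580544 = 45242888^2, a perfect square, so G is contained in A_6. The transitive groups of degree 6 contained in A_6 are: A_4 (6T4, order 12), S_4 (6T7, order 24), (C_3 x C_3) : C_4 (6T10, order 36), PSL(2,5) (6T12, order 60), A_6 (6T15, order 360). By Dedekind's theorem, for a prime p not dividing disc(f) the degrees of the irreducible factors of f mod p form the cycle type of an element of G. Factoring f modulo the 79 such primes p <= 419 (skipping 2, 31, which divide the discriminant), each new pattern first appears at: mod 3: f = (x^2 + 1)(x^4 + x^2 + 2x + 1), pattern 4+2; mod 5: f = (x^3 + 3x + 2)(x^3 + 3x^2 + 2), pattern 3+3; mod 11: f = (x + 5)(x + 10)(x^2 + 7x + 8)(x^2 + 10x + 4), pattern 2+2+1+1; mod 67: f = (x + 13)(x + 35)(x + 44)(x + 50)(x + 55)(x + 59), pattern 1+1+1+1+1+1. No other pattern occurs in this range, so the set of observed cycle types is {4+2, 3+3, 2+2+1+1, 1+1+1+1+1+1}. The candidates containing elements of all these cycle types are S_4 (6T7) of order 24, (C_3 x C_3) : C_4 (6T10) of order 36, A_6 (6T15) of order 360; the others are excluded. The observed types are precisely the cycle types that occur in S_4 (6T7). Each of the other remaining candidates has further cycle types, and by the Chebotarev density theorem the matching factorization patterns would occur for a proportion of primes equal to their share of the group: (C_3 x C_3) : C_4 (6T10) additionally contains elements of type 3+1+1+1 (4 of its 36 elements, about 11% of primes); A_6 (6T15) additionally contains elements of type 5+1, 3+1+1+1 (184 of its 360 elements, about 51% of primes). None of the 79 primes tested shows any such pattern (for each of these groups the chance of that is below 10^-4), which rules them out. Hence G = S_4 (6T7), of order 24. The Galois group S_4 (6T7) has order 24, so the splitting field has degree 24 over Q.

24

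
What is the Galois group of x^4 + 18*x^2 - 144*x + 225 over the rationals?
The polynomial is an irreducible quartic over Q and its discriminant is 1194393600 = 34560^2, a perfect square, so the Galois group is contained in A_4. The resolvent cubic y^3 - 18*y^2 - 900*y - 4536 splits completely over Q, which gives the Klein four-group V_4.

V_4, the Klein four-group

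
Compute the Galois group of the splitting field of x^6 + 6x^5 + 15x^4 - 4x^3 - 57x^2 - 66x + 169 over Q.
6T5: C_3 x S_3

The polynomial f is an irreducible sextic over Q, so G = Gal(f/Q) is one of the 16 transitive subgroups 6T1, ..., 6T16 of S_6. The discriminant of f is -190210142896128, which is not a perfect square, so G is not contained in A_6. The transitive groups of degree 6 not contained in A_6 are: C_6 (6T1, order 6), S_3 (6T2, order 6), D_6 (6T3, order 12), C_3 x S_3 (6T5, order 18), A_4 x C_2 (6T6, order 24), S_4 (6T8, order 24), S_3 x S_3 (6T9, order 36), S_4 x C_2 (6T11, order 48), (S_3 x S_3) : C_2 (6T13, order 72), PGL(2,5) (6T14, order 120), S_6 (6T16, order 720). By Dedekind's theorem, for a prime p not dividing disc(f) the degrees of the irreducible factors of f mod p form the cycle type of an element of G. Factoring f modulo the 33 such primes p <= 149 (skipping 2, 3, which divide the discriminant), each new pattern first appears at: mod 5: f = (x^6 + x^5 + x^3 + 3x^2 + 4x + 4), pattern 6; mod 7: f = (x + 2)(x + 3)(x + 5)(x^3 + 3x^2 + 3x + 4), pattern 3+1+1+1; mod 17: f = (x^2 + 4x + 14)(x^2 + 9x + 2)(x^2 + 10x + 3), pattern 2+2+2; mod 19: f = (x^3 + 3x^2 + 3x + 5)(x^3 + 3x^2 + 3x + 11), pattern 3+3; mod 73: f = (x + 27)(x + 43)(x + 45)(x + 59)(x + 61)(x + 63), pattern 1+1+1+1+1+1. No other pattern occurs in this range, so the set of observed cycle types is {6, 3+1+1+1, 2+2+2, 3+3, 1+1+1+1+1+1}. The candidates containing elements of all these cycle types are C_3 x S_3 (6T5) of order 18, S_3 x S_3 (6T9) of order 36, (S_3 x S_3) : C_2 (6T13) of order 72, S_6 (6T16) of order 720; the others are excluded. The observed types are precisely the cycle types that occur in C_3 x S_3 (6T5). Each of the other remaining candidates has further cycle types, and by the Chebotarev density theorem the matching factorization patterns would occur for a proportion of primes equal to their share of the group: S_3 x S_3 (6T9) additionally contains elements of type 2+2+1+1 (9 of its 36 elements, about 25% of primes); (S_3 x S_3) : C_2 (6T13) additionally contains elements of type 4+2, 3+2+1, 2+2+1+1, 2+1+1+1+1 (45 of its 72 elements, about 62% of primes); S_6 (6T16) additionally contains elements of type 5+1, 4+2, 4+1+1, 3+2+1, 2+2+1+1, 2+1+1+1+1 (504 of its 720 elements, about 70% of primes). None of the 33 primes tested shows any such pattern (for each of these groups the chance of that is below 10^-4), which rules them out. Hence G = C_3 x S_3 (6T5), of order 18.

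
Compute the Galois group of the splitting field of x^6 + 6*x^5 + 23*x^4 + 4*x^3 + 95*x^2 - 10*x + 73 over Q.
S_4 x C_2 (also written S4xC2)

The polynomial f is an irreducible sextic over Q, so G = Gal(f/Q) is one of the 16 transitive subgroups 6T1, ..., 6T16 of S_6. The discriminant of f is -7990769474338816, which is not a perfect square, so G is not contained in A_6. The transitive groups of degree 6 not contained in A_6 are: C_6 (6T1, order 6), S_3 (6T2, order 6), D_6 (6T3, order 12), C_3 x S_3 (6T5, order 18), A_4 x C_2 (6T6, order 24), S_4 (6T8, order 24), S_3 x S_3 (6T9, order 36), S_4 x C_2 (6T11, order 48), (S_3 x S_3) : C_2 (6T13, order 72), PGL(2,5) (6T14, order 120), S_6 (6T16, order 720). By Dedekind's theorem, for a prime p not dividing disc(f) the degrees of the irreducible factors of f mod p form the cycle type of an element of G. Factoring f modulo the 17 such primes p <= 71 (skipping 2, 11, 31, which divide the discriminant), each new pattern first appears at: mod 3: f = (x + 1)(x + 2)(x^4 + x + 2), pattern 4+1+1; mod 5: f = (x^3 + 2x^2 + 1)(x^3 + 4x^2 + 3), pattern 3+3; mod 7: f = (x^6 + 6x^5 + 2x^4 + 4x^3 + 4x^2 + 4x + 3), pattern 6; mod 13: f = (x^2 + 4x + 2)(x^4 + 2x^3 + 4), pattern 4+2; mod 37: f = (x + 4)(x + 24)(x^2 + 7x + 5)(x^2 + 8x + 1), pattern 2+2+1+1; mod 47: f = (x + 4)(x + 14)(x + 40)(x + 41)(x^2 + x + 13), pattern 2+1+1+1+1; mod 67: f = (x^2 + 33x + 57)(x^2 + 53x + 65)(x^2 + 54x + 7), pattern 2+2+2. No other pattern occurs in this range, so the set of observed cycle types is {4+1+1, 3+3, 6, 4+2, 2+2+1+1, 2+1+1+1+1, 2+2+2}. The candidates containing elements of all these cycle types are S_4 x C_2 (6T11) of order 48, S_6 (6T16) of order 720; the others are excluded. The observed types are precisely the cycle types that occur in S_4 x C_2 (6T11) (apart from the identity). Each of the other remaining candidates has further cycle types, and by the Chebotarev density theorem the matching factorization patterns would occur for a proportion of primes equal to their share of the group: S_6 (6T16) additionally contains elements of type 5+1, 3+2+1, 3+1+1+1 (304 of its 720 elements, about 42% of primes). None of the 17 primes tested shows any such pattern (for each of these groups the chance of that is below 10^-4), which rules them out. Hence G = S_4 x C_2 (6T11), of order 48.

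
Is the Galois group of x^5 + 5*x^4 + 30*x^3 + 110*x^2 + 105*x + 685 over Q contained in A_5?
No

The polynomial is irreducible of degree 5 over Q. Its discriminant is 263944716800000, which is not a perfect square. A Galois group lies in the alternating group exactly when the discriminant is a square in Q, so the Galois group (F_20) is not contained in A_5.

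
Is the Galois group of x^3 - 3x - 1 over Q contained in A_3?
The polynomial is irreducible of degree 3 over Q. Its discriminant is 81 = 9^2, a perfect square. A Galois group lies in the alternating group exactly when the discriminant is a square in Q, so the Galois group (C_3) is contained in A_3.

Yes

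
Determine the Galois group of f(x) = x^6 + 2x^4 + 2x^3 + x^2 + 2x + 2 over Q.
The polynomial f is an irreducible sextic over Q, so G = Gal(f/Q) is one of the 16 transitive subgroups 6T1, ..., 6T16 of S_6. The discriminant of f is -187648, which is not a perfect square, so G is not contained in A_6. The transitive groups of degree 6 not contained in A_6 are: C_6 (6T1, order 6), S_3 (6T2, order 6), D_6 (6T3, order 12), C_3 x S_3 (6T5, order 18), A_4 x C_2 (6T6, order 24), S_4 (6T8, order 24), S_3 x S_3 (6T9, order 36), S_4 x C_2 (6T11, order 48), (S_3 x S_3) : C_2 (6T13, order 72), PGL(2,5) (6T14, order 120), S_6 (6T16, order 720). By Dedekind's theorem, for a prime p not dividing disc(f) the degrees of the irreducible factors of f mod p form the cycle type of an element of G. Factoring f modulo the 29 such primes p <= 113 (skipping 2, which divides the discriminant), each new pattern first appears at: mod 3: f = (x^6 + 2x^4 + 2x^3 + x^2 + 2x + 2), pattern 6; mod 5: f = (x + 4)(x^2 + x + 2)(x^3 + x + 4), pattern 3+2+1; mod 7: f = (x^2 + 6x + 6)(x^4 + x^3 + 4x^2 + 5), pattern 4+2; mod 17: f = (x^3 + x + 5)(x^3 + x + 14), pattern 3+3; mod 19: f = (x^2 + 10x + 7)(x^2 + 12x + 5)(x^2 + 16x + 12), pattern 2+2+2; mod 37: f = (x + 21)(x + 34)(x^2 + 3x + 10)(x^2 + 16x + 35), pattern 2+2+1+1; mod 41: f = (x + 2)(x + 17)(x + 22)(x^3 + x + 33), pattern 3+1+1+1; mod 113: f = (x + 11)(x + 21)(x + 23)(x + 79)(x^2 + 92x + 103), pattern 2+1+1+1+1. No other pattern occurs in this range, so the set of observed cycle types is {6, 3+2+1, 4+2, 3+3, 2+2+2, 2+2+1+1, 3+1+1+1, 2+1+1+1+1}. The candidates containing elements of all these cycle types are (S_3 x S_3) : C_2 (6T13) of order 72, S_6 (6T16) of order 720; the others are excluded. The observed types are precisely the cycle types that occur in (S_3 x S_3) : C_2 (6T13) (apart from the identity). Each of the other remaining candidates has further cycle types, and by the Chebotarev density theorem the matching factorization patterns would occur for a proportion of primes equal to their share of the group: S_6 (6T16) additionally contains elements of type 5+1, 4+1+1 (234 of its 720 elements, about 32% of primes). None of the 29 primes tested shows any such pattern (for each of these groups the chance of that is below 10^-4), which rules them out. Hence G = (S_3 x S_3) : C_2 (6T13), of order 72.

(S_3 x S_3) : C_2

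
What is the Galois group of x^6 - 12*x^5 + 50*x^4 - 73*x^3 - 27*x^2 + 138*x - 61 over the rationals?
PSL(2,5), A_5 acting on 6 points

The polynomial f is an irreducible sextic over Q, so G = Gal(f/Q) is one of the 16 transitive subgroups 6T1, ..., 6T16 of S_6. The discriminant of f is 30991489 = 5567^2, a perfect square, so G is contained in A_6. The transitive groups of degree 6 contained in A_6 are: A_4 (6T4, order 12), S_4 (6T7, order 24), (C_3 x C_3) : C_4 (6T10, order 36), PSL(2,5) (6T12, order 60), A_6 (6T15, order 360). By Dedekind's theorem, for a prime p not dividing disc(f) the degrees of the irreducible factors of f mod p form the cycle type of an element of G. Factoring f modulo the 21 such primes p <= 79 (skipping 19, which divides the discriminant), each new pattern first appears at: mod 2: f = (x + 1)(x^5 + x^4 + x^3 + x + 1), pattern 5+1; mod 7: f = (x^3 + 3x^2 + x + 1)(x^3 + 6x^2 + 3x + 2), pattern 3+3; mod 61: f = (x)(x + 22)(x^2 + 42x + 12)(x^2 + 46x + 13), pattern 2+2+1+1. No other pattern occurs in this range, so the set of observed cycle types is {5+1, 3+3, 2+2+1+1}. The candidates containing elements of all these cycle types are PSL(2,5) (6T12) of order 60, A_6 (6T15) of order 360; the others are excluded. The observed types are precisely the cycle types that occur in PSL(2,5) (6T12) (apart from the identity). Each of the other remaining candidates has further cycle types, and by the Chebotarev density theorem the matching factorization patterns would occur for a proportion of primes equal to their share of the group: A_6 (6T15) additionally contains elements of type 4+2, 3+1+1+1 (130 of its 360 elements, about 36% of primes). None of the 21 primes tested shows any such pattern (for each of these groups the chance of that is below 10^-4), which rules them out. Hence G = PSL(2,5) (6T12), of order 60.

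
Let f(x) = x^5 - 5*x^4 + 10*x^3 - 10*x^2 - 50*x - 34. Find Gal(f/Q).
A_5 (also written A5)

The polynomial f is an irreducible quintic over Q, so G = Gal(f/Q) is a transitive subgroup of S_5: one of C_5 (5T1, order 5), D_5 (5T2, order 10), F_20 (5T3, order 20), A_5 (5T4, order 60) or S_5 (5T5, order 120). The discriminant of f is 58564000000 = 242000^2, a perfect square, so G is contained in A_5. The transitive groups of degree 5 contained in A_5 are: C_5 (5T1, order 5), D_5 (5T2, order 10), A_5 (5T4, order 60). By Dedekind's theorem, for a prime p not dividing disc(f) the degrees of the irreducible factors of f mod p form the cycle type of an element of G. Factoring f modulo the 3 such primes p <= 13 (skipping 2, 5, 11, which divide the discriminant), each new pattern first appears at: mod 3: f = (x^5 + x^4 + x^3 + 2x^2 + x + 2), pattern 5; mod 13: f = (x + 4)(x + 6)(x^3 + 11x^2 + 6x + 4), pattern 3+1+1. No other pattern occurs in this range, so the set of observed cycle types is {5, 3+1+1}. Among the candidates above, the only group containing elements of all these cycle types is A_5 (5T4) — each of C_5 (5T1), D_5 (5T2) lacks at least one of them. Hence G = A_5 (5T4), of order 60.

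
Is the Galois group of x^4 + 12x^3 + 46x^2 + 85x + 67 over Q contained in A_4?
No

The polynomial is irreducible of degree 4 over Q. Its discriminant is -1766203, which is not a perfect square. A Galois group lies in the alternating group exactly when the discriminant is a square in Q, so the Galois group (S_4) is not contained in A_4.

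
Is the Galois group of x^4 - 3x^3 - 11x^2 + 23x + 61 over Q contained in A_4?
The polynomial is irreducible of degree 4 over Q. Its discriminant is 5565125, which is not a perfect square. A Galois group lies in the alternating group exactly when the discriminant is a square in Q, so the Galois group (C_4) is not contained in A_4.

No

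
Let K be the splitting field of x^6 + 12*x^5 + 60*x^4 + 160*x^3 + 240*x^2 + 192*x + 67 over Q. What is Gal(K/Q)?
The polynomial f is an irreducible sextic over Q, so G = Gal(f/Q) is one of the 16 transitive subgroups 6T1, ..., 6T16 of S_6. The discriminant of f is -11337408, which is not a perfect square, so G is not contained in A_6. The transitive groups of degree 6 not contained in A_6 are: C_6 (6T1, order 6), S_3 (6T2, order 6), D_6 (6T3, order 12), C_3 x S_3 (6T5, order 18), A_4 x C_2 (6T6, order 24), S_4 (6T8, order 24), S_3 x S_3 (6T9, order 36), S_4 x C_2 (6T11, order 48), (S_3 x S_3) : C_2 (6T13, order 72), PGL(2,5) (6T14, order 120), S_6 (6T16, order 720). By Dedekind's theorem, for a prime p not dividing disc(f) the degrees of the irreducible factors of f mod p form the cycle type of an element of G. Factoring f modulo the 23 such primes p <= 97 (skipping 2, 3, which divide the discriminant), each new pattern first appears at: mod 5: f = (x^2 + 3)(x^2 + 3x + 4)(x^2 + 4x + 1), pattern 2+2+2; mod 7: f = (x^3 + 6x^2 + 5x + 3)(x^3 + 6x^2 + 5x + 6), pattern 3+3; mod 61: f = (x + 5)(x + 21)(x + 24)(x + 41)(x + 44)(x + 60), pattern 1+1+1+1+1+1. No other pattern occurs in this range, so the set of observed cycle types is {2+2+2, 3+3, 1+1+1+1+1+1}. The candidates containing elements of all these cycle types are C_6 (6T1) of order 6, S_3 (6T2) of order 6, D_6 (6T3) of order 12, C_3 x S_3 (6T5) of order 18, A_4 x C_2 (6T6) of order 24, S_4 (6T8) of order 24, S_3 x S_3 (6T9) of order 36, S_4 x C_2 (6T11) of order 48, (S_3 x S_3) : C_2 (6T13) of order 72, PGL(2,5) (6T14) of order 120, S_6 (6T16) of order 720; the others are excluded. The observed types are precisely the cycle types that occur in S_3 (6T2). Each of the other remaining candidates has further cycle types, and by the Chebotarev density theorem the matching factorization patterns would occur for a proportion of primes equal to their share of the group: C_6 (6T1) additionally contains elements of type 6 (2 of its 6 elements, about 33% of primes); D_6 (6T3) additionally contains elements of type 6, 2+2+1+1 (5 of its 12 elements, about 42% of primes); C_3 x S_3 (6T5) additionally contains elements of type 6, 3+1+1+1 (10 of its 18 elements, about 56% of primes); A_4 x C_2 (6T6) additionally contains elements of type 6, 2+2+1+1, 2+1+1+1+1 (14 of its 24 elements, about 58% of primes); S_4 (6T8) additionally contains elements of type 4+1+1, 2+2+1+1 (9 of its 24 elements, about 38% of primes); S_3 x S_3 (6T9) additionally contains elements of type 6, 3+1+1+1, 2+2+1+1 (25 of its 36 elements, about 69% of primes); S_4 x C_2 (6T11) additionally contains elements of type 6, 4+2, 4+1+1, 2+2+1+1, 2+1+1+1+1 (32 of its 48 elements, about 67% of primes); (S_3 x S_3) : C_2 (6T13) additionally contains elements of type 6, 4+2, 3+2+1, 3+1+1+1, 2+2+1+1, 2+1+1+1+1 (61 of its 72 elements, about 85% of primes); PGL(2,5) (6T14) additionally contains elements of type 6, 5+1, 4+1+1, 2+2+1+1 (89 of its 120 elements, about 74% of primes); S_6 (6T16) additionally contains elements of type 6, 5+1, 4+2, 4+1+1, 3+2+1, 3+1+1+1, 2+2+1+1, 2+1+1+1+1 (664 of its 720 elements, about 92% of primes). None of the 23 primes tested shows any such pattern (for each of these groups the chance of that is below 10^-4), which rules them out. Hence G = S_3 (6T2), of order 6.

S_3 (also written S3)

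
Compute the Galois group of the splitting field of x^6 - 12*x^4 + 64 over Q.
A_4 x C_2 (order 24)

The polynomial f is an irreducible sextic over Q, so G = Gal(f/Q) is one of the 16 transitive subgroups 6T1, ..., 6T16 of S_6. The discriminant of f is -450868486864896, which is not a perfect square, so G is not contained in A_6. The transitive groups of degree 6 not contained in A_6 are: C_6 (6T1, order 6), S_3 (6T2, order 6), D_6 (6T3, order 12), C_3 x S_3 (6T5, order 18), A_4 x C_2 (6T6, order 24), S_4 (6T8, order 24), S_3 x S_3 (6T9, order 36), S_4 x C_2 (6T11, order 48), (S_3 x S_3) : C_2 (6T13, order 72), PGL(2,5) (6T14, order 120), S_6 (6T16, order 720). By Dedekind's theorem, for a prime p not dividing disc(f) the degrees of the irreducible factors of f mod p form the cycle type of an element of G. Factoring f modulo the 33 such primes p <= 149 (skipping 2, 3, which divide the discriminant), each new pattern first appears at: mod 5: f = (x^3 + 2x^2 + x + 4)(x^3 + 3x^2 + x + 1), pattern 3+3; mod 7: f = (x^6 + 2x^4 + 1), pattern 6; mod 17: f = (x + 4)(x + 13)(x^2 + 7)(x^2 + 14), pattern 2+2+1+1; mod 19: f = (x + 5)(x + 7)(x + 12)(x + 14)(x^2 + 5), pattern 2+1+1+1+1; mod 71: f = (x^2 + 3)(x^2 + 18)(x^2 + 38), pattern 2+2+2. No other pattern occurs in this range, so the set of observed cycle types is {3+3, 6, 2+2+1+1, 2+1+1+1+1, 2+2+2}. The candidates containing elements of all these cycle types are A_4 x C_2 (6T6) of order 24, S_4 x C_2 (6T11) of order 48, (S_3 x S_3) : C_2 (6T13) of order 72, S_6 (6T16) of order 720; the others are excluded. The observed types are precisely the cycle types that occur in A_4 x C_2 (6T6) (apart from the identity). Each of the other remaining candidates has further cycle types, and by the Chebotarev density theorem the matching factorization patterns would occur for a proportion of primes equal to their share of the group: S_4 x C_2 (6T11) additionally contains elements of type 4+2, 4+1+1 (12 of its 48 elements, about 25% of primes); (S_3 x S_3) : C_2 (6T13) additionally contains elements of type 4+2, 3+2+1, 3+1+1+1 (34 of its 72 elements, about 47% of primes); S_6 (6T16) additionally contains elements of type 5+1, 4+2, 4+1+1, 3+2+1, 3+1+1+1 (484 of its 720 elements, about 67% of primes). None of the 33 primes tested shows any such pattern (for each of these groups the chance of that is below 10^-4), which rules them out. Hence G = A_4 x C_2 (6T6), of order 24.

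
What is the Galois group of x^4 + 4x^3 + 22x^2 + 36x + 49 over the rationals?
The polynomial is an irreducible quartic over Q and its discriminant is 8388608, which is not a perfect square, so the Galois group is not contained in A_4. The resolvent cubic y^3 - 22*y^2 - 52*y + 2232 has exactly one rational root, so the Galois group is C_4 or D_4. The quartic becomes reducible over Q(sqrt(disc)), so the group is C_4.

4T1: C_4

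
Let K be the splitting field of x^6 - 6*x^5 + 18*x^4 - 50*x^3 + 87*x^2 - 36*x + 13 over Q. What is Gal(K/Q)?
PGL(2,5) (also written S5(6))

The polynomial f is an irreducible sextic over Q, so G = Gal(f/Q) is one of the 16 transitive subgroups 6T1, ..., 6T16 of S_6. The discriminant of f is -28010528989632, which is not a perfect square, so G is not contained in A_6. The transitive groups of degree 6 not contained in A_6 are: C_6 (6T1, order 6), S_3 (6T2, order 6), D_6 (6T3, order 12), C_3 x S_3 (6T5, order 18), A_4 x C_2 (6T6, order 24), S_4 (6T8, order 24), S_3 x S_3 (6T9, order 36), S_4 x C_2 (6T11, order 48), (S_3 x S_3) : C_2 (6T13, order 72), PGL(2,5) (6T14, order 120), S_6 (6T16, order 720). By Dedekind's theorem, for a prime p not dividing disc(f) the degrees of the irreducible factors of f mod p form the cycle type of an element of G. Factoring f modulo the 21 such primes p <= 89 (skipping 2, 3, 7, which divide the discriminant), each new pattern first appears at: mod 5: f = (x^6 + 4x^5 + 3x^4 + 2x^2 + 4x + 3), pattern 6; mod 11: f = (x + 6)(x^5 + 10x^4 + 2x^3 + 4x^2 + 8x + 4), pattern 5+1; mod 13: f = (x)(x + 7)(x^4 + 5x^2 + 6x + 6), pattern 4+1+1; mod 23: f = (x + 6)(x + 19)(x^2 + 16x + 19)(x^2 + 22x + 9), pattern 2+2+1+1; mod 43: f = (x^3 + 40x^2 + 3x + 11)(x^3 + 40x^2 + 6x + 9), pattern 3+3; mod 61: f = (x^2 + 11x + 5)(x^2 + 13x + 6)(x^2 + 31x + 35), pattern 2+2+2. No other pattern occurs in this range, so the set of observed cycle types is {6, 5+1, 4+1+1, 2+2+1+1, 3+3, 2+2+2}. The candidates containing elements of all these cycle types are PGL(2,5) (6T14) of order 120, S_6 (6T16) of order 720; the others are excluded. The observed types are precisely the cycle types that occur in PGL(2,5) (6T14) (apart from the identity). Each of the other remaining candidates has further cycle types, and by the Chebotarev density theorem the matching factorization patterns would occur for a proportion of primes equal to their share of the group: S_6 (6T16) additionally contains elements of type 4+2, 3+2+1, 3+1+1+1, 2+1+1+1+1 (265 of its 720 elements, about 37% of primes). None of the 21 primes tested shows any such pattern (for each of these groups the chance of that is below 10^-4), which rules them out. Hence G = PGL(2,5) (6T14), of order 120.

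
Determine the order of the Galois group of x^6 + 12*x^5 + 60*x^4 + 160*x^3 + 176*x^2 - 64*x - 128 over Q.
48

The degree of the splitting field over Q equals the order of the Galois group, so first determine the group. The polynomial f is an irreducible sextic over Q, so G = Gal(f/Q) is one of the 16 transitive subgroups 6T1, ..., 6T16 of S_6. The discriminant of f is -3603718079512576, which is not a perfect square, so G is not contained in A_6. The transitive groups of degree 6 not contained in A_6 are: C_6 (6T1, order 6), S_3 (6T2, order 6), D_6 (6T3, order 12), C_3 x S_3 (6T5, order 18), A_4 x C_2 (6T6, order 24), S_4 (6T8, order 24), S_3 x S_3 (6T9, order 36), S_4 x C_2 (6T11, order 48), (S_3 x S_3) : C_2 (6T13, order 72), PGL(2,5) (6T14, order 120), S_6 (6T16, order 720). By Dedekind's theorem, for a prime p not dividing disc(f) the degrees of the irreducible factors of f mod p form the cycle type of an element of G. Factoring f modulo the 67 such primes p <= 347 (skipping 2, 229, which divide the discriminant), each new pattern first appears at: mod 3: f = (x^6 + x^3 + 2x^2 + 2x + 1), pattern 6; mod 5: f = (x^3 + x + 1)(x^3 + 2x^2 + 4x + 2), pattern 3+3; mod 7: f = (x + 5)(x + 6)(x^4 + x^3 + 5x^2 + 5x + 6), pattern 4+1+1; mod 13: f = (x^2 + 4x + 11)(x^4 + 8x^3 + 4x^2 + 4x + 12), pattern 4+2; mod 23: f = (x^2 + 4x + 6)(x^2 + 14x + 4)(x^2 + 17x + 10), pattern 2+2+2; mod 29: f = (x + 11)(x + 22)(x^2 + 2x + 28)(x^2 + 6x + 7), pattern 2+2+1+1; mod 193: f = (x + 7)(x + 14)(x + 90)(x + 107)(x + 183)(x + 190), pattern 1+1+1+1+1+1; mod 347: f = (x + 8)(x + 47)(x + 304)(x + 343)(x^2 + 4x + 330), pattern 2+1+1+1+1. No other pattern occurs in this range, so the set of observed cycle types is {6, 3+3, 4+1+1, 4+2, 2+2+2, 2+2+1+1, 1+1+1+1+1+1, 2+1+1+1+1}. The candidates containing elements of all these cycle types are S_4 x C_2 (6T11) of order 48, S_6 (6T16) of order 720; the others are excluded. The observed types are precisely the cycle types that occur in S_4 x C_2 (6T11). Each of the other remaining candidates has further cycle types, and by the Chebotarev density theorem the matching factorization patterns would occur for a proportion of primes equal to their share of the group: S_6 (6T16) additionally contains elements of type 5+1, 3+2+1, 3+1+1+1 (304 of its 720 elements, about 42% of primes). None of the 67 primes tested shows any such pattern (for each of these groups the chance of that is below 10^-4), which rules them out. Hence G = S_4 x C_2 (6T11), of order 48. The Galois group S_4 x C_2 (6T11) has order 48, so the splitting field has degree 48 over Q.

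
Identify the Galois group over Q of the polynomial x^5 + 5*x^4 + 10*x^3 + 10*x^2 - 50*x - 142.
A_5, the alternating group on 5 letters

The polynomial f is an irreducible quintic over Q, so G = Gal(f/Q) is a transitive subgroup of S_5: one of C_5 (5T1, order 5), D_5 (5T2, order 10), F_20 (5T3, order 20), A_5 (5T4, order 60) or S_5 (5T5, order 120). The discriminant of f is 58564000000 = 242000^2, a perfect square, so G is contained in A_5. The transitive groups of degree 5 contained in A_5 are: C_5 (5T1, order 5), D_5 (5T2, order 10), A_5 (5T4, order 60). By Dedekind's theorem, for a prime p not dividing disc(f) the degrees of the irreducible factors of f mod p form the cycle type of an element of G. Factoring f modulo the 3 such primes p <= 13 (skipping 2, 5, 11, which divide the discriminant), each new pattern first appears at: mod 3: f = (x^5 + 2x^4 + x^3 + x^2 + x + 2), pattern 5; mod 13: f = (x + 6)(x + 8)(x^3 + 4x^2 + 10x + 3), pattern 3+1+1. No other pattern occurs in this range, so the set of observed cycle types is {5, 3+1+1}. Among the candidates above, the only group containing elements of all these cycle types is A_5 (5T4) — each of C_5 (5T1), D_5 (5T2) lacks at least one of them. Hence G = A_5 (5T4), of order 60.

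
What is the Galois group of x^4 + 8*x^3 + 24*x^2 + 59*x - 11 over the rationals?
The polynomial is an irreducible quartic over Q and its discriminant is -150397803, which is not a perfect square, so the Galois group is not contained in A_4. The resolvent cubic y^3 - 24*y^2 + 516*y - 3833 is irreducible over Q. An irreducible resolvent with non-square discriminant gives S_4.

S_4 (also written S4)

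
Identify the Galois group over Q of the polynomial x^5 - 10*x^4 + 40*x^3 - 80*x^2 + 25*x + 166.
The polynomial f is an irreducible quintic over Q, so G = Gal(f/Q) is a transitive subgroup of S_5: one of C_5 (5T1, order 5), D_5 (5T2, order 10), F_20 (5T3, order 20), A_5 (5T4, order 60) or S_5 (5T5, order 120). The discriminant of f is 58564000000 = 242000^2, a perfect square, so G is contained in A_5. The transitive groups of degree 5 contained in A_5 are: C_5 (5T1, order 5), D_5 (5T2, order 10), A_5 (5T4, order 60). By Dedekind's theorem, for a prime p not dividing disc(f) the degrees of the irreducible factors of f mod p form the cycle type of an element of G. Factoring f modulo the 3 such primes p <= 13 (skipping 2, 5, 11, which divide the discriminant), each new pattern first appears at: mod 3: f = (x^5 + 2x^4 + x^3 + x^2 + x + 1), pattern 5; mod 13: f = (x + 4)(x + 6)(x^3 + 6x^2 + 8x + 8), pattern 3+1+1. No other pattern occurs in this range, so the set of observed cycle types is {5, 3+1+1}. Among the candidates above, the only group containing elements of all these cycle types is A_5 (5T4) — each of C_5 (5T1), D_5 (5T2) lacks at least one of them. Hence G = A_5 (5T4), of order 60.

A_5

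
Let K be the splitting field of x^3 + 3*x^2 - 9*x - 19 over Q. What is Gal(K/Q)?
The polynomial is an irreducible cubic over Q and its discriminant is 5184 = 72^2, a perfect square. For an irreducible cubic, a square discriminant forces the Galois group to be A_3, the cyclic group of order 3.

C_3 (order 3)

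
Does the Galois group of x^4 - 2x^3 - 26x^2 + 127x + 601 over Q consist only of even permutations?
No

The polynomial is irreducible of degree 4 over Q. Its discriminant is 9084453125, which is not a perfect square. A Galois group lies in the alternating group exactly when the discriminant is a square in Q, so the Galois group (C_4) is not contained in A_4.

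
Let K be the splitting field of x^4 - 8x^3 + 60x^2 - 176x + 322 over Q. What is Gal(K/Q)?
The polynomial is an irreducible quartic over Q and its discriminant is 1088391168, which is not a perfect square, so the Galois group is not contained in A_4. The resolvent cubic y^3 - 60*y^2 + 120*y + 25696 has exactly one rational root, so the Galois group is C_4 or D_4. The quartic becomes reducible over Q(sqrt(disc)), so the group is C_4.

C_4 (order 4)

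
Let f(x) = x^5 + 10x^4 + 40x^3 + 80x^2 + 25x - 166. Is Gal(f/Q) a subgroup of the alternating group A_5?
The polynomial is irreducible of degree 5 over Q. Its discriminant is 58564000000 = 242000^2, a perfect square. A Galois group lies in the alternating group exactly when the discriminant is a square in Q, so the Galois group (A_5) is contained in A_5.

Yes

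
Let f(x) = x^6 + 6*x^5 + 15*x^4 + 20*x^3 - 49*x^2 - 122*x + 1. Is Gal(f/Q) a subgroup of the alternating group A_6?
The polynomial is irreducible of degree 6 over Q. Its discriminant is -3603718079512576, which is not a perfect square. A Galois group lies in the alternating group exactly when the discriminant is a square in Q, so the Galois group (S_4 x C_2) is not contained in A_6.

No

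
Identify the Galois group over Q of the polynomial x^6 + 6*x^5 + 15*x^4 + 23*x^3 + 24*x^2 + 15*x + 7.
The polynomial f is an irreducible sextic over Q, so G = Gal(f/Q) is one of the 16 transitive subgroups 6T1, ..., 6T16 of S_6. The discriminant of f is -177147, which is not a perfect square, so G is not contained in A_6. The transitive groups of degree 6 not contained in A_6 are: C_6 (6T1, order 6), S_3 (6T2, order 6), D_6 (6T3, order 12), C_3 x S_3 (6T5, order 18), A_4 x C_2 (6T6, order 24), S_4 (6T8, order 24), S_3 x S_3 (6T9, order 36), S_4 x C_2 (6T11, order 48), (S_3 x S_3) : C_2 (6T13, order 72), PGL(2,5) (6T14, order 120), S_6 (6T16, order 720). By Dedekind's theorem, for a prime p not dividing disc(f) the degrees of the irreducible factors of f mod p form the cycle type of an element of G. Factoring f modulo the 33 such primes p <= 139 (skipping 3, which divides the discriminant), each new pattern first appears at: mod 2: f = (x^6 + x^4 + x^3 + x + 1), pattern 6; mod 7: f = (x)(x + 4)(x + 6)(x^3 + 3x^2 + 3x + 5), pattern 3+1+1+1; mod 17: f = (x^2 + x + 7)(x^2 + 7x + 13)(x^2 + 15x + 4), pattern 2+2+2; mod 19: f = (x^3 + 3x^2 + 3x + 10)(x^3 + 3x^2 + 3x + 14), pattern 3+3; mod 73: f = (x + 43)(x + 44)(x + 45)(x + 52)(x + 53)(x + 61), pattern 1+1+1+1+1+1. No other pattern occurs in this range, so the set of observed cycle types is {6, 3+1+1+1, 2+2+2, 3+3, 1+1+1+1+1+1}. The candidates containing elements of all these cycle types are C_3 x S_3 (6T5) of order 18, S_3 x S_3 (6T9) of order 36, (S_3 x S_3) : C_2 (6T13) of order 72, S_6 (6T16) of order 720; the others are excluded. The observed types are precisely the cycle types that occur in C_3 x S_3 (6T5). Each of the other remaining candidates has further cycle types, and by the Chebotarev density theorem the matching factorization patterns would occur for a proportion of primes equal to their share of the group: S_3 x S_3 (6T9) additionally contains elements of type 2+2+1+1 (9 of its 36 elements, about 25% of primes); (S_3 x S_3) : C_2 (6T13) additionally contains elements of type 4+2, 3+2+1, 2+2+1+1, 2+1+1+1+1 (45 of its 72 elements, about 62% of primes); S_6 (6T16) additionally contains elements of type 5+1, 4+2, 4+1+1, 3+2+1, 2+2+1+1, 2+1+1+1+1 (504 of its 720 elements, about 70% of primes). None of the 33 primes tested shows any such pattern (for each of these groups the chance of that is below 10^-4), which rules them out. Hence G = C_3 x S_3 (6T5), of order 18.

C_3 x S_3 (also written G18)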